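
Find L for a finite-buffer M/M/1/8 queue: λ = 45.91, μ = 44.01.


ρ = 45.91/44.01 = 1.0432
L = ρ[1 − (K+1)ρ^K + Kρ^(K+1)] / [(1−ρ)(1−ρ^(K+1))]
Numerator: 1.0432·(1 − 9·1.402321 + 8·1.462862) = 0.085548
Denominator: (-0.04317)·(-0.462862) = 0.019983
L = 0.085548/0.019983 = 4.2811

Final: 4.2811


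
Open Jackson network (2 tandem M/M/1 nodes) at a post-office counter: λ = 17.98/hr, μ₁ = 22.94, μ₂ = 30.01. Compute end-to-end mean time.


Each node sees arrival rate λ = 17.98/hr (tandem ⇒ throughput preserved).
W₁ = 1/(μ₁−λ) = 1/(22.94−17.98) = 0.20161 hr
W₂ = 1/(μ₂−λ) = 1/(30.01−17.98) = 0.08313 hr
W_total = W₁ + W₂ = 0.20161 + 0.08313 = 0.28474 hr

Final: 0.28474 hr


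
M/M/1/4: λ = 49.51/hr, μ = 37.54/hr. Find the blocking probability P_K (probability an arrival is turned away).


ρ = λ/μ = 49.51/37.54 = 1.3189
P_K = (1−ρ)ρ^K/(1−ρ^(K+1)) = (-0.3189·3.025482)/(1 − 3.990187)
= -0.964705/-2.990187 = 0.322624

Final: 0.322624


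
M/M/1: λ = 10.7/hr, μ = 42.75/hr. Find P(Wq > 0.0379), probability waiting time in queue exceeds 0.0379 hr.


ρ = 10.7/42.75 = 0.2503
P(Wq > t) = ρ·e^{−(μ−λ)t} = 0.2503·e^{−1.2147}
= 0.2503·0.296801 = 0.074287

Final: 0.074287


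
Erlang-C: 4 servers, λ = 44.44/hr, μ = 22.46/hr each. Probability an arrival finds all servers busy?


a = λ/μ = 1.9786; ρ = a/4 = 0.4947
P₀ = 0.133495 (from M/M/c formula)
C(c,a) = [a^c/(c!(1−ρ))]·P₀ = [15.32700/(24·0.5053)]·0.133495
= 1.26375·0.133495 = 0.168704

Final: 0.168704


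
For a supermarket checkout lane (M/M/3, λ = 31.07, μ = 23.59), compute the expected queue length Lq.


a = λ/μ = 1.3171; ρ = a/3 = 0.4390
P₀ = 0.258850
Lq = P₀·a^c·ρ / (c!·(1−ρ)²) = 0.258850·2.28476·0.4390/(6·0.31469)
= 0.13751

Final: 0.13751


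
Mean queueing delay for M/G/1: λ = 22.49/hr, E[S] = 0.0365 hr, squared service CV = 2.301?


ρ = λ·E[S] = 22.49·0.0365 = 0.8209
E[S²] = E[S]²(1+C_s²) = 0.0365²·(1+2.301) = 0.004398
Wq = λ·E[S²]/(2(1−ρ)) = 22.49·0.004398/(2·0.1791) = 0.27610 hr

Final: 0.27610 hr


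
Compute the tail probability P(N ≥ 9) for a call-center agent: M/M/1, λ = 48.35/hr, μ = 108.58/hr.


ρ = 48.35/108.58 = 0.4453
P(N ≥ n) = ρ^n = 0.4453^9 = 0.0006884

Final: 0.0006884


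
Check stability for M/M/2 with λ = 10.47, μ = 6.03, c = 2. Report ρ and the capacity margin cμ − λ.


Total capacity cμ = 2·6.03 = 12.06/hr
ρ = λ/(cμ) = 10.47/12.06 = 0.8682
Stable ⇔ ρ < 1: YES
Spare capacity = cμ − λ = 12.06 − 10.47 = 1.59/hr

Final: ρ = 0.8682; stable; margin = 1.59/hr


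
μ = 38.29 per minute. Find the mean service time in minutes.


Mean service time = 1/μ = 1/38.29 minute = 0.02612 minute
In minutes: 0.02612 × 1 = 0.02612 min

Final: 0.02612 min


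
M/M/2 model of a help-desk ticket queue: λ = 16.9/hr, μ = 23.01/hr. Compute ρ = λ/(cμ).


ρ = λ/(cμ) = 16.9/(2·23.01) = 16.9/46.02 = 0.3672

Final: 0.3672


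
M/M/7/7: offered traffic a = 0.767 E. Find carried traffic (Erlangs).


B(7,0.767) = 0.00001439 (Erlang-B)
Carried load = a(1 − B) = 0.767·(1 − 0.00001439) = 0.767·0.999986 = 0.7670 E

Final: 0.7670 Erlangs


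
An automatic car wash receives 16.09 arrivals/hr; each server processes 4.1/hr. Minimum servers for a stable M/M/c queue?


Stability requires cμ > λ ⇔ c > λ/μ.
λ/μ = 16.09/4.1 = 3.9244
Minimum integer c = ⌊3.9244⌋ + 1 = 4
Check: 4·4.1 = 16.40 > 16.09, while 3·4.1 = 12.30 ≤ 16.09

Final: 4 servers


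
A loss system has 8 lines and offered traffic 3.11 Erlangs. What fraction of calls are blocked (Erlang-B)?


B(c,a) = (a^c/c!) / Σ_{k=0}^{c} a^k/k!
a^8/8! = 0.217051
Σ terms (k=0..8): 1.00000 + 3.11000 + 4.83605 + 5.01337 + 3.89790 + 2.42449 + 1.25669 + 0.55833 + 0.21705 = 22.313888
B = 0.217051/22.313888 = 0.009727

Final: 0.009727


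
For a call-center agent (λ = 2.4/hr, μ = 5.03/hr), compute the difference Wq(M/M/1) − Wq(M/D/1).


ρ = 2.4/5.03 = 0.4771
Wq(M/M/1) = ρ/(μ−λ) = 0.4771/2.63 = 0.18142 hr
Wq(M/D/1) = ρ/(2(μ−λ)) = 0.09071 hr
Savings = 0.18142 − 0.09071 = 0.09071 hr

Final: 0.09071 hr


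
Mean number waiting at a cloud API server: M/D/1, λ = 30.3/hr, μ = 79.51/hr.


ρ = 30.3/79.51 = 0.3811
M/D/1: Lq = ρ²/(2(1−ρ)) = 0.1452/(2·0.6189) = 0.11732

Final: 0.11732


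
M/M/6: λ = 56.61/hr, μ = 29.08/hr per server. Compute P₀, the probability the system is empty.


a = λ/μ = 56.61/29.08 = 1.9467; ρ = a/c = 0.3244
Σ_{k=0}^{5} a^k/k! (terms k=0..5) = 1.00000 + 1.94670 + 1.89482 + 1.22955 + 0.59839 + 0.23298 = 6.90243
Tail: a^6/(6!(1−ρ)) = 54.42426/(720·0.6756) = 0.11189
P₀ = 1/(6.90243 + 0.11189) = 1/7.01432 = 0.142565

Final: 0.142565


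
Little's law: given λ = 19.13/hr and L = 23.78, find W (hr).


W = L/λ = 23.78/19.13 = 1.2431 hr

Final: 1.2431 hr


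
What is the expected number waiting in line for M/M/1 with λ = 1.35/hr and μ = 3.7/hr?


ρ = 1.35/3.7 = 0.3649
Lq = ρ²/(1−ρ) = 0.1331/0.6351 = 0.2096

Final: 0.2096


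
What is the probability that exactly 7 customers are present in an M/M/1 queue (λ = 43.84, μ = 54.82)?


ρ = 43.84/54.82 = 0.7997
P_n = (1−ρ)·ρ^n = (1 − 0.7997)·0.7997^7 = 0.2003·0.209180 = 0.041897

Final: 0.041897


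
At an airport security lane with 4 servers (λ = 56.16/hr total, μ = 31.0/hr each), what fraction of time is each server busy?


ρ = λ/(cμ) = 56.16/(4·31.0) = 56.16/124.00 = 0.4529

Final: 0.4529


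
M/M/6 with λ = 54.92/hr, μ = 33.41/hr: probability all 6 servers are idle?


a = λ/μ = 54.92/33.41 = 1.6438; ρ = a/c = 0.2740
Σ_{k=0}^{5} a^k/k! (terms k=0..5) = 1.00000 + 1.64382 + 1.35107 + 0.74031 + 0.30423 + 0.10002 = 5.13945
Tail: a^6/(6!(1−ρ)) = 19.72987/(720·0.7260) = 0.03774
P₀ = 1/(5.13945 + 0.03774) = 1/5.17719 = 0.193155

Final: 0.193155


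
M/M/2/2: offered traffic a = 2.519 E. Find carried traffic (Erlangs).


B(2,2.519) = 0.474123 (Erlang-B)
Carried load = a(1 − B) = 2.519·(1 − 0.474123) = 2.519·0.525877 = 1.3247 E

Final: 1.3247 Erlangs


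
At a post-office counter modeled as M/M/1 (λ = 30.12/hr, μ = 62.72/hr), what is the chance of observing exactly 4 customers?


ρ = 30.12/62.72 = 0.4802
P_n = (1−ρ)·ρ^n = (1 − 0.4802)·0.4802^4 = 0.5198·0.053186 = 0.027644

Final: 0.027644


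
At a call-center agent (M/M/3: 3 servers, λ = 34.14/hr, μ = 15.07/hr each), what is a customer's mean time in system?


a = 2.2654; ρ = 0.7551; P₀ = 0.072752
Lq = P₀·a^c·ρ/(c!(1−ρ)²) = 1.77561
Wq = Lq/λ = 1.77561/34.14 = 0.05201 hr
W = Wq + 1/μ = 0.05201 + 0.06636 = 0.11837 hr

Final: 0.11837 hr


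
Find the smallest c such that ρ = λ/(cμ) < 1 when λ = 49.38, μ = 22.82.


Stability requires cμ > λ ⇔ c > λ/μ.
λ/μ = 49.38/22.82 = 2.1639
Minimum integer c = ⌊2.1639⌋ + 1 = 3
Check: 3·22.82 = 68.46 > 49.38, while 2·22.82 = 45.64 ≤ 49.38

Final: 3 servers


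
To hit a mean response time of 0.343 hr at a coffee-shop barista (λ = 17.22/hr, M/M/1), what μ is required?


W = 1/(μ−λ) ⇒ μ − λ = 1/W = 1/0.343 = 2.9155
μ = λ + 1/W = 17.22 + 2.9155 = 20.1355 per hr

Final: 20.1355 /hr


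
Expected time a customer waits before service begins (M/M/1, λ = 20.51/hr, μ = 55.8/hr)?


ρ = 20.51/55.8 = 0.3676
Wq = ρ/(μ−λ) = 0.3676/(55.8 − 20.51) = 0.3676/35.29 = 0.01042 hr

Final: 0.01042 hr


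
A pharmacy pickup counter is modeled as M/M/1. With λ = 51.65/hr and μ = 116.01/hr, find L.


ρ = λ/μ = 51.65/116.01 = 0.4452
L = ρ/(1−ρ) = 0.4452/(1 − 0.4452) = 0.4452/0.5548 = 0.8025

Final: 0.8025


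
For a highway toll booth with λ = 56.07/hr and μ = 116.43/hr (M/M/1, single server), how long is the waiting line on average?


ρ = 56.07/116.43 = 0.4816
Lq = ρ²/(1−ρ) = 0.2319/0.5184 = 0.4473

Final: 0.4473


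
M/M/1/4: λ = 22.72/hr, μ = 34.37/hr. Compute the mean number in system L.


ρ = 22.72/34.37 = 0.6610
L = ρ[1 − (K+1)ρ^K + Kρ^(K+1)] / [(1−ρ)(1−ρ^(K+1))]
Numerator: 0.6610·(1 − 5·0.190948 + 4·0.126225) = 0.363677
Denominator: (0.3390)·(0.873775) = 0.296174
L = 0.363677/0.296174 = 1.2279

Final: 1.2279


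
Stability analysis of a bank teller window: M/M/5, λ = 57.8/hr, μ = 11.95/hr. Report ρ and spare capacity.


Total capacity cμ = 5·11.95 = 59.75/hr
ρ = λ/(cμ) = 57.8/59.75 = 0.9674
Stable ⇔ ρ < 1: YES
Spare capacity = cμ − λ = 59.75 − 57.8 = 1.95/hr

Final: ρ = 0.9674; stable; margin = 1.95/hr


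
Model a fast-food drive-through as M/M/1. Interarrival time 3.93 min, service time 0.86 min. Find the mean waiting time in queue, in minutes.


λ = 60/3.93 = 15.2672 /hr
μ = 60/0.86 = 69.7674 /hr
ρ = λ/μ = 15.2672/69.7674 = 0.2188
Wq = ρ/(μ−λ) = 0.2188/(69.7674−15.2672) = 0.004015 hr
In minutes: 0.004015·60 = 0.2409 min

Final: 0.2409 min


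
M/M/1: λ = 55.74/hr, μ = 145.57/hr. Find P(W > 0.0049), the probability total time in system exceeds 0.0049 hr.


W ~ Exponential(μ−λ) for M/M/1.
μ − λ = 145.57 − 55.74 = 89.8300
P(W > t) = e^{−(μ−λ)t} = e^{−0.4402} = 0.643929

Final: 0.643929


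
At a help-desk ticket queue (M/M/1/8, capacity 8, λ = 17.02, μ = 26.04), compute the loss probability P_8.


ρ = λ/μ = 17.02/26.04 = 0.6536
P_K = (1−ρ)ρ^K/(1−ρ^(K+1)) = (0.3464·0.033308)/(1 − 0.021770)
= 0.011538/0.978230 = 0.011794

Final: 0.011794


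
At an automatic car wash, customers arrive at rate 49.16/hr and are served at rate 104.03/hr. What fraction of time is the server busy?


ρ = λ/μ = 49.16/104.03 = 0.4726

Final: 0.4726


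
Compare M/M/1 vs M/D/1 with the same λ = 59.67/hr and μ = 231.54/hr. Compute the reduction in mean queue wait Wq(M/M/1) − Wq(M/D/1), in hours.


ρ = 59.67/231.54 = 0.2577
Wq(M/M/1) = ρ/(μ−λ) = 0.2577/171.87 = 0.001499 hr
Wq(M/D/1) = ρ/(2(μ−λ)) = 0.0007497 hr
Savings = 0.001499 − 0.0007497 = 0.0007497 hr

Final: 0.0007497 hr


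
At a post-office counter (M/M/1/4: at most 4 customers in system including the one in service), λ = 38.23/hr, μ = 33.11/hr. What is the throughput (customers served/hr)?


ρ = 1.1546; P_K = (1−ρ)ρ^4/(1−ρ^5) = 0.261205
λ_eff = λ(1 − P_K) = 38.23·(1 − 0.261205) = 38.23·0.738795 = 28.2441 /hr

Final: 28.2441 /hr


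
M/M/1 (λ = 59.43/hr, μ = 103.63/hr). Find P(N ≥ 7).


ρ = 59.43/103.63 = 0.5735
P(N ≥ n) = ρ^n = 0.5735^7 = 0.020401

Final: 0.020401


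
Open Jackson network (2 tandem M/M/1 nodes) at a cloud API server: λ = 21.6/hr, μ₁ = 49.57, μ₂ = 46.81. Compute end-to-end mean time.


Each node sees arrival rate λ = 21.6/hr (tandem ⇒ throughput preserved).
W₁ = 1/(μ₁−λ) = 1/(49.57−21.6) = 0.03575 hr
W₂ = 1/(μ₂−λ) = 1/(46.81−21.6) = 0.03967 hr
W_total = W₁ + W₂ = 0.03575 + 0.03967 = 0.07542 hr

Final: 0.07542 hr


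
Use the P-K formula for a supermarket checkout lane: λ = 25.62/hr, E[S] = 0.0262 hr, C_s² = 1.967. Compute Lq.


ρ = λ·E[S] = 25.62·0.0262 = 0.6712
Lq = ρ²(1+C_s²)/(2(1−ρ)) = 0.4506·(1+1.967)/(2·0.3288)
= 0.4506·2.9670/0.6575 = 2.03317

Final: 2.03317


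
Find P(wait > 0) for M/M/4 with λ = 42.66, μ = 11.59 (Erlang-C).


a = λ/μ = 3.6808; ρ = a/4 = 0.9202
P₀ = 0.008651 (from M/M/c formula)
C(c,a) = [a^c/(c!(1−ρ))]·P₀ = [183.54800/(24·0.07981)]·0.008651
= 95.82529·0.008651 = 0.829002

Final: 0.829002


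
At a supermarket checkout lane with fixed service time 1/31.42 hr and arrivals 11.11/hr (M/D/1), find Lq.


ρ = 11.11/31.42 = 0.3536
M/D/1: Lq = ρ²/(2(1−ρ)) = 0.1250/(2·0.6464) = 0.09671

Final: 0.09671


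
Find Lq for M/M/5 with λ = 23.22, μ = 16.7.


a = λ/μ = 1.3904; ρ = a/5 = 0.2781
P₀ = 0.248708
Lq = P₀·a^c·ρ / (c!·(1−ρ)²) = 0.248708·5.19671·0.2781/(120·0.52116)
= 0.005747

Final: 0.005747


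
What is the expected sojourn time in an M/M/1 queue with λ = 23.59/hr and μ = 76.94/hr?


W = 1/(μ−λ) = 1/(76.94 − 23.59) = 1/53.35 = 0.01874 hr

Final: 0.01874 hr


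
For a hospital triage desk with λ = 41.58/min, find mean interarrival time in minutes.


Mean interarrival time = 1/λ = 1/41.58 minute = 0.02405 minute
In minutes: 0.02405 × 1 = 0.02405 min

Final: 0.02405 min


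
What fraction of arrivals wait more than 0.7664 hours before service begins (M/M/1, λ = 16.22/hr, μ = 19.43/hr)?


ρ = 16.22/19.43 = 0.8348
P(Wq > t) = ρ·e^{−(μ−λ)t} = 0.8348·e^{−2.4601}
= 0.8348·0.085423 = 0.071310

Final: 0.071310


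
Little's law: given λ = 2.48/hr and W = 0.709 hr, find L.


L = λW = 2.48·0.709 = 1.7583

Final: 1.7583


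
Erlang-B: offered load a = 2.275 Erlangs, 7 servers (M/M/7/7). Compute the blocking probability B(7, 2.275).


B(c,a) = (a^c/c!) / Σ_{k=0}^{c} a^k/k!
a^7/7! = 0.062581
Σ terms (k=0..7): 1.00000 + 2.27500 + 2.58781 + 1.96242 + 1.11613 + 0.50784 + 0.19256 + 0.06258 = 9.704341
B = 0.062581/9.704341 = 0.006449

Final: 0.006449


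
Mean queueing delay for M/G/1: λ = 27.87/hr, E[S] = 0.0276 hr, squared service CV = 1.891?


ρ = λ·E[S] = 27.87·0.0276 = 0.7692
E[S²] = E[S]²(1+C_s²) = 0.0276²·(1+1.891) = 0.002202
Wq = λ·E[S²]/(2(1−ρ)) = 27.87·0.002202/(2·0.2308) = 0.13297 hr

Final: 0.13297 hr


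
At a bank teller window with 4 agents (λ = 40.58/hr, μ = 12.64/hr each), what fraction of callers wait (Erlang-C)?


a = λ/μ = 3.2104; ρ = a/4 = 0.8026
P₀ = 0.026807 (from M/M/c formula)
C(c,a) = [a^c/(c!(1−ρ))]·P₀ = [106.23310/(24·0.1974)]·0.026807
= 22.42462·0.026807 = 0.601140

Final: 0.601140


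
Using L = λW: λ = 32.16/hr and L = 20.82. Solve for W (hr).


W = L/λ = 20.82/32.16 = 0.6474 hr

Final: 0.6474 hr


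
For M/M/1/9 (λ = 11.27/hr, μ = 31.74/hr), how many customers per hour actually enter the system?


ρ = 0.3551; P_K = (1−ρ)ρ^9/(1−ρ^10) = 0.00005786
λ_eff = λ(1 − P_K) = 11.27·(1 − 0.00005786) = 11.27·0.999942 = 11.2693 /hr

Final: 11.2693 /hr


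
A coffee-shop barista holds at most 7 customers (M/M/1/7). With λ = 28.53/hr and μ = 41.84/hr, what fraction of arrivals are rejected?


ρ = λ/μ = 28.53/41.84 = 0.6819
P_K = (1−ρ)ρ^K/(1−ρ^(K+1)) = (0.3181·0.068544)/(1 − 0.046739)
= 0.021805/0.953261 = 0.022874

Final: 0.022874


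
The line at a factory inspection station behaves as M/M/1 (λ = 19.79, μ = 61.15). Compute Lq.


ρ = 19.79/61.15 = 0.3236
Lq = ρ²/(1−ρ) = 0.1047/0.6764 = 0.1549

Final: 0.1549


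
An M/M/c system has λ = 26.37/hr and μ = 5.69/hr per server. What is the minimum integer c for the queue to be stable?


Stability requires cμ > λ ⇔ c > λ/μ.
λ/μ = 26.37/5.69 = 4.6344
Minimum integer c = ⌊4.6344⌋ + 1 = 5
Check: 5·5.69 = 28.45 > 26.37, while 4·5.69 = 22.76 ≤ 26.37

Final: 5 servers


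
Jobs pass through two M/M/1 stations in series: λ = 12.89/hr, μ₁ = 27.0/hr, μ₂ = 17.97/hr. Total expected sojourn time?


Each node sees arrival rate λ = 12.89/hr (tandem ⇒ throughput preserved).
W₁ = 1/(μ₁−λ) = 1/(27.0−12.89) = 0.07087 hr
W₂ = 1/(μ₂−λ) = 1/(17.97−12.89) = 0.19685 hr
W_total = W₁ + W₂ = 0.07087 + 0.19685 = 0.26772 hr

Final: 0.26772 hr


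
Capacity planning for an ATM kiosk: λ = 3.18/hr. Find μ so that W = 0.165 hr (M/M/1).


W = 1/(μ−λ) ⇒ μ − λ = 1/W = 1/0.165 = 6.0606
μ = λ + 1/W = 3.18 + 6.0606 = 9.2406 per hr

Final: 9.2406 /hr


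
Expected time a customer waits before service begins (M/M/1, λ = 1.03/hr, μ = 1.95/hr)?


ρ = 1.03/1.95 = 0.5282
Wq = ρ/(μ−λ) = 0.5282/(1.95 − 1.03) = 0.5282/0.9200 = 0.5741 hr

Final: 0.5741 hr


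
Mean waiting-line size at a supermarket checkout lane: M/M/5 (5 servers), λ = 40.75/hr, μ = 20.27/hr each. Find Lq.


a = λ/μ = 2.0104; ρ = a/5 = 0.4021
P₀ = 0.132916
Lq = P₀·a^c·ρ / (c!·(1−ρ)²) = 0.132916·32.83744·0.4021/(120·0.35752)
= 0.04090

Final: 0.04090


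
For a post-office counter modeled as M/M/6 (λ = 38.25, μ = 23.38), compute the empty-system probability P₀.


a = λ/μ = 38.25/23.38 = 1.6360; ρ = a/c = 0.2727
Σ_{k=0}^{5} a^k/k! (terms k=0..5) = 1.00000 + 1.63601 + 1.33827 + 0.72981 + 0.29849 + 0.09767 = 5.10026
Tail: a^6/(6!(1−ρ)) = 19.17439/(720·0.7273) = 0.03661
P₀ = 1/(5.10026 + 0.03661) = 1/5.13687 = 0.194671

Final: 0.194671


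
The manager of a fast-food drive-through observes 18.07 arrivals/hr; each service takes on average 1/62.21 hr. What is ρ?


ρ = λ/μ = 18.07/62.21 = 0.2905

Final: 0.2905


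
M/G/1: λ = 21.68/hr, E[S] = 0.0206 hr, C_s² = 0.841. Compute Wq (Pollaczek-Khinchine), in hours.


ρ = λ·E[S] = 21.68·0.0206 = 0.4466
E[S²] = E[S]²(1+C_s²) = 0.0206²·(1+0.841) = 0.0007812
Wq = λ·E[S²]/(2(1−ρ)) = 21.68·0.0007812/(2·0.5534) = 0.01530 hr

Final: 0.01530 hr


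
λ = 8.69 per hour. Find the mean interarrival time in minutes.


Mean interarrival time = 1/λ = 1/8.69 hour = 0.11507 hour
In minutes: 0.11507 × 60 = 6.9045 min

Final: 6.9045 min


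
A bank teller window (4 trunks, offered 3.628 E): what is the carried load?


B(4,3.628) = 0.273572 (Erlang-B)
Carried load = a(1 − B) = 3.628·(1 − 0.273572) = 3.628·0.726428 = 2.6355 E

Final: 2.6355 Erlangs


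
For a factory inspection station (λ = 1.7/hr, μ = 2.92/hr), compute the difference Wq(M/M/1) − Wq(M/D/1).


ρ = 1.7/2.92 = 0.5822
Wq(M/M/1) = ρ/(μ−λ) = 0.5822/1.22 = 0.47721 hr
Wq(M/D/1) = ρ/(2(μ−λ)) = 0.23860 hr
Savings = 0.47721 − 0.23860 = 0.23860 hr

Final: 0.23860 hr


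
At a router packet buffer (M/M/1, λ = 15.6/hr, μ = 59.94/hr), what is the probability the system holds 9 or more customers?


ρ = 15.6/59.94 = 0.2603
P(N ≥ n) = ρ^n = 0.2603^9 = 0.000005479

Final: 0.000005479


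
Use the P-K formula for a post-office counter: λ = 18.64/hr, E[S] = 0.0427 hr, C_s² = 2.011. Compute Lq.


ρ = λ·E[S] = 18.64·0.0427 = 0.7959
Lq = ρ²(1+C_s²)/(2(1−ρ)) = 0.6335·(1+2.011)/(2·0.2041)
= 0.6335·3.0110/0.4081 = 4.67353

Final: 4.67353


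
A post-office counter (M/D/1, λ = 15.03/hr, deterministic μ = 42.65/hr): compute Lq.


ρ = 15.03/42.65 = 0.3524
M/D/1: Lq = ρ²/(2(1−ρ)) = 0.1242/(2·0.6476) = 0.09588

Final: 0.09588


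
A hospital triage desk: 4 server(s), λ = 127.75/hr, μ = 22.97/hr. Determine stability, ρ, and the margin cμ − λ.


Total capacity cμ = 4·22.97 = 91.88/hr
ρ = λ/(cμ) = 127.75/91.88 = 1.3904
Stable ⇔ ρ < 1: NO
Spare capacity = cμ − λ = 91.88 − 127.75 = -35.87/hr

Final: ρ = 1.3904; unstable; margin = -35.87/hr


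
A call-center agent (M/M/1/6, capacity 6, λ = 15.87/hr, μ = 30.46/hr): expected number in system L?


ρ = 15.87/30.46 = 0.5210
L = ρ[1 − (K+1)ρ^K + Kρ^(K+1)] / [(1−ρ)(1−ρ^(K+1))]
Numerator: 0.5210·(1 − 7·0.020002 + 6·0.010421) = 0.480639
Denominator: (0.4790)·(0.989579) = 0.473997
L = 0.480639/0.473997 = 1.0140

Final: 1.0140


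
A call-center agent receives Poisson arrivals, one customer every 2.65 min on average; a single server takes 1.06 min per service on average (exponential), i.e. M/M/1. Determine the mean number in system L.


λ = 60/2.65 = 22.6415 /hr
μ = 60/1.06 = 56.6038 /hr
ρ = λ/μ = 22.6415/56.6038 = 0.4000
L = ρ/(1−ρ) = 0.4000/0.6000 = 0.6667

Final: 0.6667


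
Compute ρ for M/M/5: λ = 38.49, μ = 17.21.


ρ = λ/(cμ) = 38.49/(5·17.21) = 38.49/86.05 = 0.4473

Final: 0.4473


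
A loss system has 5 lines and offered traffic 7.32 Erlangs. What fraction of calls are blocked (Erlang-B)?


B(c,a) = (a^c/c!) / Σ_{k=0}^{c} a^k/k!
a^5/5! = 175.135489
Σ terms (k=0..5): 1.00000 + 7.32000 + 26.79120 + 65.37053 + 119.62807 + 175.13549 = 395.245283
B = 175.135489/395.245283 = 0.443106

Final: 0.443106


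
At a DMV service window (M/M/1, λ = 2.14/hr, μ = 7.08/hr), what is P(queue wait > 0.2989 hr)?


ρ = 2.14/7.08 = 0.3023
P(Wq > t) = ρ·e^{−(μ−λ)t} = 0.3023·e^{−1.4766}
= 0.3023·0.228421 = 0.069042

Final: 0.069042


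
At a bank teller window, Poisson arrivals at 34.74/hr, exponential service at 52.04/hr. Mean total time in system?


W = 1/(μ−λ) = 1/(52.04 − 34.74) = 1/17.30 = 0.05780 hr

Final: 0.05780 hr


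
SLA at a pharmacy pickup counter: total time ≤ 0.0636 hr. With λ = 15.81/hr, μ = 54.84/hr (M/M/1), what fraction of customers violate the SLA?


W ~ Exponential(μ−λ) for M/M/1.
μ − λ = 54.84 − 15.81 = 39.0300
P(W > t) = e^{−(μ−λ)t} = e^{−2.4823} = 0.083550

Final: 0.083550


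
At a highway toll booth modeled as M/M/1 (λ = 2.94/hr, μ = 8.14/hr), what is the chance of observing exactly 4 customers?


ρ = 2.94/8.14 = 0.3612
P_n = (1−ρ)·ρ^n = (1 − 0.3612)·0.3612^4 = 0.6388·0.017017 = 0.010871

Final: 0.010871


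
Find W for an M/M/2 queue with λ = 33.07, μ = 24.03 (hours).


a = 1.3762; ρ = 0.6881; P₀ = 0.184765
Lq = P₀·a^c·ρ/(c!(1−ρ)²) = 1.23756
Wq = Lq/λ = 1.23756/33.07 = 0.03742 hr
W = Wq + 1/μ = 0.03742 + 0.04161 = 0.07904 hr

Final: 0.07904 hr


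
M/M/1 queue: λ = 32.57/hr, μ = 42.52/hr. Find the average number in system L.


ρ = λ/μ = 32.57/42.52 = 0.7660
L = ρ/(1−ρ) = 0.7660/(1 − 0.7660) = 0.7660/0.2340 = 3.2734

Final: 3.2734


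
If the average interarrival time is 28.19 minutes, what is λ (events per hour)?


λ = 1/(interarrival time) in consistent units.
1 hour = 60 min, so λ = 60/28.19 = 2.1284 per hour

Final: 2.1284 /hr


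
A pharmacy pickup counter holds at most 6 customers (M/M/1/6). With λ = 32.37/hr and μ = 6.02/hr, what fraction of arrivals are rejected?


ρ = λ/μ = 32.37/6.02 = 5.3771
P_K = (1−ρ)ρ^K/(1−ρ^(K+1)) = (-4.3771·24170.033306)/(1 − 129964.115968)
= -105794.082662/-129963.115968 = 0.814032

Final: 0.814032


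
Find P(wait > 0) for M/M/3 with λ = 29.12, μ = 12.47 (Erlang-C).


a = λ/μ = 2.3352; ρ = a/3 = 0.7784
P₀ = 0.063941 (from M/M/c formula)
C(c,a) = [a^c/(c!(1−ρ))]·P₀ = [12.73429/(6·0.2216)]·0.063941
= 9.57760·0.063941 = 0.612402

Final: 0.612402


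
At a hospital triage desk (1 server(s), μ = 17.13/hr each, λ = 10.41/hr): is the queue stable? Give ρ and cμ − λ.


Total capacity cμ = 1·17.13 = 17.13/hr
ρ = λ/(cμ) = 10.41/17.13 = 0.6077
Stable ⇔ ρ < 1: YES
Spare capacity = cμ − λ = 17.13 − 10.41 = 6.72/hr

Final: ρ = 0.6077; stable; margin = 6.72/hr


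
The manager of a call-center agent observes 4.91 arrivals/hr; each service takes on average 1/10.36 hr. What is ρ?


ρ = λ/μ = 4.91/10.36 = 0.4739

Final: 0.4739


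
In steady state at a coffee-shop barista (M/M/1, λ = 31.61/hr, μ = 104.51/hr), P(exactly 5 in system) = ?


ρ = 31.61/104.51 = 0.3025
P_n = (1−ρ)·ρ^n = (1 − 0.3025)·0.3025^5 = 0.6975·0.002531 = 0.001766

Final: 0.001766


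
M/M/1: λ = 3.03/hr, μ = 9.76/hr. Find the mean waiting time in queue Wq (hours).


ρ = 3.03/9.76 = 0.3105
Wq = ρ/(μ−λ) = 0.3105/(9.76 − 3.03) = 0.3105/6.73 = 0.04613 hr

Final: 0.04613 hr


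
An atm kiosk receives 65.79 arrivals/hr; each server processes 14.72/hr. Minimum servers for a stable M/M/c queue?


Stability requires cμ > λ ⇔ c > λ/μ.
λ/μ = 65.79/14.72 = 4.4694
Minimum integer c = ⌊4.4694⌋ + 1 = 5
Check: 5·14.72 = 73.60 > 65.79, while 4·14.72 = 58.88 ≤ 65.79

Final: 5 servers


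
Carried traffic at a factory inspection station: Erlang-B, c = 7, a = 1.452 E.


B(7,1.452) = 0.0006321 (Erlang-B)
Carried load = a(1 − B) = 1.452·(1 − 0.0006321) = 1.452·0.999368 = 1.4511 E

Final: 1.4511 Erlangs


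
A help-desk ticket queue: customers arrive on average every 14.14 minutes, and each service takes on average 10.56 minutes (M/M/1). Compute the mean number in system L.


λ = 60/14.14 = 4.2433 /hr
μ = 60/10.56 = 5.6818 /hr
ρ = λ/μ = 4.2433/5.6818 = 0.7468
L = ρ/(1−ρ) = 0.7468/0.2532 = 2.9497

Final: 2.9497


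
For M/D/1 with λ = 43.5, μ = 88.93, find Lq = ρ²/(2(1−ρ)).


ρ = 43.5/88.93 = 0.4891
M/D/1: Lq = ρ²/(2(1−ρ)) = 0.2393/(2·0.5109) = 0.23418

Final: 0.23418


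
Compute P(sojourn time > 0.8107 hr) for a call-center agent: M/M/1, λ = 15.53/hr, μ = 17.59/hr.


W ~ Exponential(μ−λ) for M/M/1.
μ − λ = 17.59 − 15.53 = 2.0600
P(W > t) = e^{−(μ−λ)t} = e^{−1.6700} = 0.188239

Final: 0.188239


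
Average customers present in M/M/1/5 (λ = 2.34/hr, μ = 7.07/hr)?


ρ = 2.34/7.07 = 0.3310
L = ρ[1 − (K+1)ρ^K + Kρ^(K+1)] / [(1−ρ)(1−ρ^(K+1))]
Numerator: 0.3310·(1 − 6·0.003972 + 5·0.001315) = 0.325264
Denominator: (0.6690)·(0.998685) = 0.668145
L = 0.325264/0.668145 = 0.4868

Final: 0.4868


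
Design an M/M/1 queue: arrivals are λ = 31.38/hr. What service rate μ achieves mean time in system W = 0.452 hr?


W = 1/(μ−λ) ⇒ μ − λ = 1/W = 1/0.452 = 2.2124
μ = λ + 1/W = 31.38 + 2.2124 = 33.5924 per hr

Final: 33.5924 /hr


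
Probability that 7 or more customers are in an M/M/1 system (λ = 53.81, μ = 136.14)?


ρ = 53.81/136.14 = 0.3953
P(N ≥ n) = ρ^n = 0.3953^7 = 0.001507

Final: 0.001507


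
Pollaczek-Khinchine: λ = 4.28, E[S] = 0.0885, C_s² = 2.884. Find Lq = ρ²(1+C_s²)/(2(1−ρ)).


ρ = λ·E[S] = 4.28·0.0885 = 0.3788
Lq = ρ²(1+C_s²)/(2(1−ρ)) = 0.1435·(1+2.884)/(2·0.6212)
= 0.1435·3.8840/1.2424 = 0.44852

Final: 0.44852


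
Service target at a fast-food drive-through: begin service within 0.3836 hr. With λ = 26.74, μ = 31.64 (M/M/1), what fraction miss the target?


ρ = 26.74/31.64 = 0.8451
P(Wq > t) = ρ·e^{−(μ−λ)t} = 0.8451·e^{−1.8796}
= 0.8451·0.152645 = 0.129005

Final: 0.129005


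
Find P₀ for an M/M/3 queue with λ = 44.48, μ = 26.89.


a = λ/μ = 44.48/26.89 = 1.6541; ρ = a/c = 0.5514
Σ_{k=0}^{2} a^k/k! (terms k=0..2) = 1.00000 + 1.65415 + 1.36810 = 4.02225
Tail: a^3/(3!(1−ρ)) = 4.52608/(6·0.4486) = 1.68149
P₀ = 1/(4.02225 + 1.68149) = 1/5.70374 = 0.175324

Final: 0.175324


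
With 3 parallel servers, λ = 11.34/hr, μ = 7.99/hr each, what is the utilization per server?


ρ = λ/(cμ) = 11.34/(3·7.99) = 11.34/23.97 = 0.4731

Final: 0.4731


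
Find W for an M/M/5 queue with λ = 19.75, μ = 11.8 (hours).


a = 1.6737; ρ = 0.3347; P₀ = 0.187007
Lq = P₀·a^c·ρ/(c!(1−ρ)²) = 0.01548
Wq = Lq/λ = 0.01548/19.75 = 0.0007839 hr
W = Wq + 1/μ = 0.0007839 + 0.08475 = 0.08553 hr

Final: 0.08553 hr


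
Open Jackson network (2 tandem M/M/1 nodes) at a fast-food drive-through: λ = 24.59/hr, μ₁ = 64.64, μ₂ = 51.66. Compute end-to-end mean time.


Each node sees arrival rate λ = 24.59/hr (tandem ⇒ throughput preserved).
W₁ = 1/(μ₁−λ) = 1/(64.64−24.59) = 0.02497 hr
W₂ = 1/(μ₂−λ) = 1/(51.66−24.59) = 0.03694 hr
W_total = W₁ + W₂ = 0.02497 + 0.03694 = 0.06191 hr

Final: 0.06191 hr


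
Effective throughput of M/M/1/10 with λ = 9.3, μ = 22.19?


ρ = 0.4191; P_K = (1−ρ)ρ^10/(1−ρ^11) = 0.00009714
λ_eff = λ(1 − P_K) = 9.3·(1 − 0.00009714) = 9.3·0.999903 = 9.2991 /hr

Final: 9.2991 /hr


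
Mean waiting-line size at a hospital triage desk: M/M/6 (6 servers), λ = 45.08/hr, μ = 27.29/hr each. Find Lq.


a = λ/μ = 1.6519; ρ = a/6 = 0.2753
P₀ = 0.191600
Lq = P₀·a^c·ρ / (c!·(1−ρ)²) = 0.191600·20.31806·0.2753/(720·0.52517)
= 0.002834

Final: 0.002834


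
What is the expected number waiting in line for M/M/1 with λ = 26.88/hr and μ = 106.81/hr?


ρ = 26.88/106.81 = 0.2517
Lq = ρ²/(1−ρ) = 0.06333/0.7483 = 0.08463

Final: 0.08463


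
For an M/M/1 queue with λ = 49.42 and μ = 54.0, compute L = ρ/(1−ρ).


ρ = λ/μ = 49.42/54.0 = 0.9152
L = ρ/(1−ρ) = 0.9152/(1 − 0.9152) = 0.9152/0.08481 = 10.7904

Final: 10.7904


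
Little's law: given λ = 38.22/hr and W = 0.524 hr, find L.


L = λW = 38.22·0.524 = 20.0273

Final: 20.0273


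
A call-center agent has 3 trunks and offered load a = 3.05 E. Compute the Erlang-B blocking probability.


B(c,a) = (a^c/c!) / Σ_{k=0}^{c} a^k/k!
a^3/3! = 4.728771
Σ terms (k=0..3): 1.00000 + 3.05000 + 4.65125 + 4.72877 = 13.430021
B = 4.728771/13.430021 = 0.352105

Final: 0.352105


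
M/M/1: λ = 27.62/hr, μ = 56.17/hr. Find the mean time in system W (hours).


W = 1/(μ−λ) = 1/(56.17 − 27.62) = 1/28.55 = 0.03503 hr

Final: 0.03503 hr


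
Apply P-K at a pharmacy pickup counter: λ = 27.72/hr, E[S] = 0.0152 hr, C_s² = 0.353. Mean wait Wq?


ρ = λ·E[S] = 27.72·0.0152 = 0.4213
E[S²] = E[S]²(1+C_s²) = 0.0152²·(1+0.353) = 0.0003126
Wq = λ·E[S²]/(2(1−ρ)) = 27.72·0.0003126/(2·0.5787) = 0.007487 hr

Final: 0.007487 hr


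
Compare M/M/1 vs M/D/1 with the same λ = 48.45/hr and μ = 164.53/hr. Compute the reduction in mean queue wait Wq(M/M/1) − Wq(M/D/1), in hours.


ρ = 48.45/164.53 = 0.2945
Wq(M/M/1) = ρ/(μ−λ) = 0.2945/116.08 = 0.002537 hr
Wq(M/D/1) = ρ/(2(μ−λ)) = 0.001268 hr
Savings = 0.002537 − 0.001268 = 0.001268 hr

Final: 0.001268 hr


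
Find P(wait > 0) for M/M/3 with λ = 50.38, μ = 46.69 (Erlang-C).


a = λ/μ = 1.0790; ρ = a/3 = 0.3597
P₀ = 0.334651 (from M/M/c formula)
C(c,a) = [a^c/(c!(1−ρ))]·P₀ = [1.25633/(6·0.6403)]·0.334651
= 0.32700·0.334651 = 0.109432

Final: 0.109432


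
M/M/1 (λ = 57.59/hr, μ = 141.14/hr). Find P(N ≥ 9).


ρ = 57.59/141.14 = 0.4080
P(N ≥ n) = ρ^n = 0.4080^9 = 0.0003135

Final: 0.0003135


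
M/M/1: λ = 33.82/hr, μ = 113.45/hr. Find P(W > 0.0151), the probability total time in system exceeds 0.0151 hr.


W ~ Exponential(μ−λ) for M/M/1.
μ − λ = 113.45 − 33.82 = 79.6300
P(W > t) = e^{−(μ−λ)t} = e^{−1.2024} = 0.300468

Final: 0.300468


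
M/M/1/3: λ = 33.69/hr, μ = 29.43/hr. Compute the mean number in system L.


ρ = 33.69/29.43 = 1.1448
L = ρ[1 − (K+1)ρ^K + Kρ^(K+1)] / [(1−ρ)(1−ρ^(K+1))]
Numerator: 1.1448·(1 − 4·1.500142 + 3·1.717287) = 0.173196
Denominator: (-0.1448)·(-0.717287) = 0.103828
L = 0.173196/0.103828 = 1.6681

Final: 1.6681


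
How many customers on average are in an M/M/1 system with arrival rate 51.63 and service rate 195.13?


ρ = λ/μ = 51.63/195.13 = 0.2646
L = ρ/(1−ρ) = 0.2646/(1 − 0.2646) = 0.2646/0.7354 = 0.3598

Final: 0.3598


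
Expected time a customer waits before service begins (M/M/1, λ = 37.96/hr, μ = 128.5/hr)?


ρ = 37.96/128.5 = 0.2954
Wq = ρ/(μ−λ) = 0.2954/(128.5 − 37.96) = 0.2954/90.54 = 0.003263 hr

Final: 0.003263 hr


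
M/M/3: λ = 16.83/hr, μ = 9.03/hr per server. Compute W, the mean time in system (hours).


a = 1.8638; ρ = 0.6213; P₀ = 0.134234
Lq = P₀·a^c·ρ/(c!(1−ρ)²) = 0.62733
Wq = Lq/λ = 0.62733/16.83 = 0.03727 hr
W = Wq + 1/μ = 0.03727 + 0.11074 = 0.14802 hr

Final: 0.14802 hr


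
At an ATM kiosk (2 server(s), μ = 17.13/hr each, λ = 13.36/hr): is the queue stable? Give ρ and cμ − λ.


Total capacity cμ = 2·17.13 = 34.26/hr
ρ = λ/(cμ) = 13.36/34.26 = 0.3900
Stable ⇔ ρ < 1: YES
Spare capacity = cμ − λ = 34.26 − 13.36 = 20.90/hr

Final: ρ = 0.3900; stable; margin = 20.90/hr


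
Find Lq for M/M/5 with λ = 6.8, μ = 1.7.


a = λ/μ = 4.0000; ρ = a/5 = 0.8000
P₀ = 0.012987
Lq = P₀·a^c·ρ / (c!·(1−ρ)²) = 0.012987·1024.00000·0.8000/(120·0.04000)
= 2.21645

Final: 2.21645


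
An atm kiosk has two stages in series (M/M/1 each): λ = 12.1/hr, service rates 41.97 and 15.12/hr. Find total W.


Each node sees arrival rate λ = 12.1/hr (tandem ⇒ throughput preserved).
W₁ = 1/(μ₁−λ) = 1/(41.97−12.1) = 0.03348 hr
W₂ = 1/(μ₂−λ) = 1/(15.12−12.1) = 0.33113 hr
W_total = W₁ + W₂ = 0.03348 + 0.33113 = 0.36460 hr

Final: 0.36460 hr


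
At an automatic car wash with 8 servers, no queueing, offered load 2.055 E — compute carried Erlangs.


B(8,2.055) = 0.001011 (Erlang-B)
Carried load = a(1 − B) = 2.055·(1 − 0.001011) = 2.055·0.998989 = 2.0529 E

Final: 2.0529 Erlangs


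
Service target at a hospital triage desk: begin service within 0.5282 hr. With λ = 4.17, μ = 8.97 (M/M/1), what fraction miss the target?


ρ = 4.17/8.97 = 0.4649
P(Wq > t) = ρ·e^{−(μ−λ)t} = 0.4649·e^{−2.5354}
= 0.4649·0.079233 = 0.036834

Final: 0.036834


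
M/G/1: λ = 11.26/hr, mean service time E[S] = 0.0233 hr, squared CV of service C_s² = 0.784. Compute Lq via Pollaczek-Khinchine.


ρ = λ·E[S] = 11.26·0.0233 = 0.2624
Lq = ρ²(1+C_s²)/(2(1−ρ)) = 0.06883·(1+0.784)/(2·0.7376)
= 0.06883·1.7840/1.4753 = 0.08324

Final: 0.08324


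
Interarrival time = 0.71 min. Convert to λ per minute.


λ = 1/(interarrival time) in consistent units.
1 minute = 1 min, so λ = 1/0.71 = 1.4085 per minute

Final: 1.4085 /min


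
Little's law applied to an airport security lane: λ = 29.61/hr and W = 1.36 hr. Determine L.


L = λW = 29.61·1.36 = 40.2696

Final: 40.2696


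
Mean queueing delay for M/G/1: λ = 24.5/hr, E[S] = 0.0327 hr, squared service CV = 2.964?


ρ = λ·E[S] = 24.5·0.0327 = 0.8012
E[S²] = E[S]²(1+C_s²) = 0.0327²·(1+2.964) = 0.004239
Wq = λ·E[S²]/(2(1−ρ)) = 24.5·0.004239/(2·0.1988) = 0.26112 hr

Final: 0.26112 hr


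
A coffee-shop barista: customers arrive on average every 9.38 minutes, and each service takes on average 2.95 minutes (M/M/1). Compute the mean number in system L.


λ = 60/9.38 = 6.3966 /hr
μ = 60/2.95 = 20.3390 /hr
ρ = λ/μ = 6.3966/20.3390 = 0.3145
L = ρ/(1−ρ) = 0.3145/0.6855 = 0.4588

Final: 0.4588


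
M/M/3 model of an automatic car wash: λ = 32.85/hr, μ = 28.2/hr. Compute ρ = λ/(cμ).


ρ = λ/(cμ) = 32.85/(3·28.2) = 32.85/84.60 = 0.3883

Final: 0.3883


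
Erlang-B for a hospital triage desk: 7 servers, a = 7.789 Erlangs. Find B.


B(c,a) = (a^c/c!) / Σ_{k=0}^{c} a^k/k!
a^7/7! = 345.097164
Σ terms (k=0..7): 1.00000 + 7.78900 + 30.33426 + 78.75785 + 153.36123 + 238.90612 + 310.13996 + 345.09716 = 1165.385582
B = 345.097164/1165.385582 = 0.296123

Final: 0.296123


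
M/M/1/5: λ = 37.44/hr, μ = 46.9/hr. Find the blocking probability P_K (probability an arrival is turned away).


ρ = λ/μ = 37.44/46.9 = 0.7983
P_K = (1−ρ)ρ^K/(1−ρ^(K+1)) = (0.2017·0.324201)/(1 − 0.258808)
= 0.065393/0.741192 = 0.088227

Final: 0.088227


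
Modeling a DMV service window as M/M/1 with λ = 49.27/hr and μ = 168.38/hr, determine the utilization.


ρ = λ/μ = 49.27/168.38 = 0.2926

Final: 0.2926


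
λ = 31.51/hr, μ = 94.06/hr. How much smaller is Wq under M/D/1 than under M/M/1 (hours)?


ρ = 31.51/94.06 = 0.3350
Wq(M/M/1) = ρ/(μ−λ) = 0.3350/62.55 = 0.005356 hr
Wq(M/D/1) = ρ/(2(μ−λ)) = 0.002678 hr
Savings = 0.005356 − 0.002678 = 0.002678 hr

Final: 0.002678 hr


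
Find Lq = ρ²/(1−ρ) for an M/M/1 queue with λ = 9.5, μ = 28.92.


ρ = 9.5/28.92 = 0.3285
Lq = ρ²/(1−ρ) = 0.1079/0.6715 = 0.1607

Final: 0.1607


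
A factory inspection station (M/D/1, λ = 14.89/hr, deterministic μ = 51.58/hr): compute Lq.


ρ = 14.89/51.58 = 0.2887
M/D/1: Lq = ρ²/(2(1−ρ)) = 0.08333/(2·0.7113) = 0.05858

Final: 0.05858


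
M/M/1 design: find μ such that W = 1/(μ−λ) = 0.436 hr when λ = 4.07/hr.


W = 1/(μ−λ) ⇒ μ − λ = 1/W = 1/0.436 = 2.2936
μ = λ + 1/W = 4.07 + 2.2936 = 6.3636 per hr

Final: 6.3636 /hr


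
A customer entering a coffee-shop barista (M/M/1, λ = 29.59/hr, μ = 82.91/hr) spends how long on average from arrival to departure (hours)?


W = 1/(μ−λ) = 1/(82.91 − 29.59) = 1/53.32 = 0.01875 hr

Final: 0.01875 hr


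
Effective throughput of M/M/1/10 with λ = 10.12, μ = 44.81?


ρ = 0.2258; P_K = (1−ρ)ρ^10/(1−ρ^11) = 0.0000002672
λ_eff = λ(1 − P_K) = 10.12·(1 − 0.0000002672) = 10.12·1.000000 = 10.1200 /hr

Final: 10.1200 /hr


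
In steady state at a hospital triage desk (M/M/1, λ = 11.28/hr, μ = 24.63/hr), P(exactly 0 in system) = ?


ρ = 11.28/24.63 = 0.4580
P_n = (1−ρ)·ρ^n = (1 − 0.4580)·0.4580^0 = 0.5420·1.000000 = 0.542022

Final: 0.542022


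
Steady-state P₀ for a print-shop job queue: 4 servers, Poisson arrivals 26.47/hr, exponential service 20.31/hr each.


a = λ/μ = 26.47/20.31 = 1.3033; ρ = a/c = 0.3258
Σ_{k=0}^{3} a^k/k! (terms k=0..3) = 1.00000 + 1.30330 + 0.84929 + 0.36896 = 3.52155
Tail: a^4/(4!(1−ρ)) = 2.88520/(24·0.6742) = 0.17832
P₀ = 1/(3.52155 + 0.17832) = 1/3.69987 = 0.270280

Final: 0.270280


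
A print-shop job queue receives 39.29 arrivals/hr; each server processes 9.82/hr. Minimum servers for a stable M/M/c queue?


Stability requires cμ > λ ⇔ c > λ/μ.
λ/μ = 39.29/9.82 = 4.0010
Minimum integer c = ⌊4.0010⌋ + 1 = 5
Check: 5·9.82 = 49.10 > 39.29, while 4·9.82 = 39.28 ≤ 39.29

Final: 5 servers


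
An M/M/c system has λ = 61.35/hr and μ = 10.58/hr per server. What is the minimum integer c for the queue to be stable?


Stability requires cμ > λ ⇔ c > λ/μ.
λ/μ = 61.35/10.58 = 5.7987
Minimum integer c = ⌊5.7987⌋ + 1 = 6
Check: 6·10.58 = 63.48 > 61.35, while 5·10.58 = 52.90 ≤ 61.35

Final: 6 servers


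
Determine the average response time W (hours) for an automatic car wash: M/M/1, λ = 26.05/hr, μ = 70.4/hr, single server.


W = 1/(μ−λ) = 1/(70.4 − 26.05) = 1/44.35 = 0.02255 hr

Final: 0.02255 hr


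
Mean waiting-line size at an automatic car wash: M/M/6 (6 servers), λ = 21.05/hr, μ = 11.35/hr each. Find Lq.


a = λ/μ = 1.8546; ρ = a/6 = 0.3091
P₀ = 0.156366
Lq = P₀·a^c·ρ / (c!·(1−ρ)²) = 0.156366·40.69466·0.3091/(720·0.47734)
= 0.005723

Final: 0.005723


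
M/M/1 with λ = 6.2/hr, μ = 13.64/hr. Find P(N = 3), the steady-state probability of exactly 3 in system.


ρ = 6.2/13.64 = 0.4545
P_n = (1−ρ)·ρ^n = (1 − 0.4545)·0.4545^3 = 0.5455·0.093914 = 0.051226

Final: 0.051226


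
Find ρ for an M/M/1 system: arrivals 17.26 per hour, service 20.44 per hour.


ρ = λ/μ = 17.26/20.44 = 0.8444

Final: 0.8444


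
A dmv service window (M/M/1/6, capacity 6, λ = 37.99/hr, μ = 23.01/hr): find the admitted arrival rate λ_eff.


ρ = 1.6510; P_K = (1−ρ)ρ^6/(1−ρ^7) = 0.406469
λ_eff = λ(1 − P_K) = 37.99·(1 − 0.406469) = 37.99·0.593531 = 22.5482 /hr

Final: 22.5482 /hr


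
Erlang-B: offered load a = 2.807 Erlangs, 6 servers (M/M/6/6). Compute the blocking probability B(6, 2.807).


B(c,a) = (a^c/c!) / Σ_{k=0}^{c} a^k/k!
a^6/6! = 0.679394
Σ terms (k=0..6): 1.00000 + 2.80700 + 3.93962 + 3.68618 + 2.58677 + 1.45221 + 0.67939 = 16.151182
B = 0.679394/16.151182 = 0.042065

Final: 0.042065


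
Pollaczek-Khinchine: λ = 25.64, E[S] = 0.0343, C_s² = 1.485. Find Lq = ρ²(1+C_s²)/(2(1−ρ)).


ρ = λ·E[S] = 25.64·0.0343 = 0.8795
Lq = ρ²(1+C_s²)/(2(1−ρ)) = 0.7734·(1+1.485)/(2·0.1205)
= 0.7734·2.4850/0.2411 = 7.97188

Final: 7.97188


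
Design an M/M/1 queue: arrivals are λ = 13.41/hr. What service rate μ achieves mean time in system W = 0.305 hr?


W = 1/(μ−λ) ⇒ μ − λ = 1/W = 1/0.305 = 3.2787
μ = λ + 1/W = 13.41 + 3.2787 = 16.6887 per hr

Final: 16.6887 /hr


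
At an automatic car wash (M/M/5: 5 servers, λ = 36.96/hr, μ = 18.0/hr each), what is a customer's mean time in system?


a = 2.0533; ρ = 0.4107; P₀ = 0.127209
Lq = P₀·a^c·ρ/(c!(1−ρ)²) = 0.04575
Wq = Lq/λ = 0.04575/36.96 = 0.001238 hr
W = Wq + 1/μ = 0.001238 + 0.05556 = 0.05679 hr

Final: 0.05679 hr


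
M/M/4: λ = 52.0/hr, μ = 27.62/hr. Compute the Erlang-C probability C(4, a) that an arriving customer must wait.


a = λ/μ = 1.8827; ρ = a/4 = 0.4707
P₀ = 0.148013 (from M/M/c formula)
C(c,a) = [a^c/(c!(1−ρ))]·P₀ = [12.56373/(24·0.5293)]·0.148013
= 0.98897·0.148013 = 0.146381

Final: 0.146381
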